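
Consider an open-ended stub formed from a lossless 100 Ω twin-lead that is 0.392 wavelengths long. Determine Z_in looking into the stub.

βl = 2π × 0.392 = 141°
tan(βl) = -0.806
For an open-ended stub, Z_in = −jZ_0·cot(βl) = −jZ_0/tan(βl)

Z_in ≈ +j124 Ω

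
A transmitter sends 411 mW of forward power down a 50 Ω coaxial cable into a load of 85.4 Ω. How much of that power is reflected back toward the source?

Γ = (85.4 − 50)/(85.4 + 50) = 0.261
|Γ|² = 0.0684
P_refl = |Γ|²·P_inc = 28.1 mW, P_del = (1 − |Γ|²)·P_inc = 383 mW

P_reflected ≈ 28.1 mW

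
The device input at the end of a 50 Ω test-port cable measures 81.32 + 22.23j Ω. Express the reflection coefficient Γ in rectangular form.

Γ = (Z_L − Z_0)/(Z_L + Z_0) = (31.32 + j22.23)/(131.3 + j22.23)

Γ ≈ 0.26 + j0.125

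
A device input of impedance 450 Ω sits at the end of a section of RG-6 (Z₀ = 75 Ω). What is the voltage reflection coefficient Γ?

Γ = (Z_L − Z_0)/(Z_L + Z_0) = (450 − 75)/(450 + 75) = 375/525

Γ = 0.714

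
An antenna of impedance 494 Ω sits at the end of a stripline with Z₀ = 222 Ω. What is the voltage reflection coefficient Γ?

Γ = 0.38

Γ = (Z_L − Z_0)/(Z_L + Z_0) = (494 − 222)/(494 + 222) = 272/716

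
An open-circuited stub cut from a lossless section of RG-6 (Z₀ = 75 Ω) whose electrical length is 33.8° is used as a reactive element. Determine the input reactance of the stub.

tan(βl) = 0.669
For an open-circuited stub, Z_in = −jZ_0·cot(βl) = −jZ_0/tan(βl)

X_in ≈ -112 Ω (capacitive)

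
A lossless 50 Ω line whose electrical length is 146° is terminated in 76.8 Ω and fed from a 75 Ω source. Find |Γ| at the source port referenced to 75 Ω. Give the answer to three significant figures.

tan(βl) = -0.675
Z_in = Z_0·(Z_L + jZ_0·tanβl)/(Z_0 + jZ_L·tanβl) = 53.9 + j22.1 Ω
Γ_s = (Z_in − Z_s)/(Z_in + Z_s) = (-21.1 + j22.1)/(129 + j22.1), |Γ_s| = 0.234

|Γ| ≈ 0.234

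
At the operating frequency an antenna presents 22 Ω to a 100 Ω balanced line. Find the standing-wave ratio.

Γ = (22 − 100)/(22 + 100) = -0.639
VSWR = (1 + 0.639)/(1 − 0.639)

VSWR ≈ 4.55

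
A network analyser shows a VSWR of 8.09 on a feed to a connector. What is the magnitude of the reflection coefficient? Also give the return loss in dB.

|Γ| ≈ 0.78; return loss ≈ 2.16 dB

|Γ| = (S − 1)/(S + 1) = (8.09 − 1)/(8.09 + 1) = 7.09/9.09
RL = −20·log₁₀|Γ| = −20·log₁₀(0.78)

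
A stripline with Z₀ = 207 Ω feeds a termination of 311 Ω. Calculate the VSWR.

Γ = (311 − 207)/(311 + 207) = 0.201
VSWR = (1 + 0.201)/(1 − 0.201)

VSWR ≈ 1.5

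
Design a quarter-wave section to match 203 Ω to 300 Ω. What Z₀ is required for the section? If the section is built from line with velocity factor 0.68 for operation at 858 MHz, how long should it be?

Z_qwt ≈ 247 Ω; length ≈ 5.94 cm

Z_qwt = √(Z_0·R_L) = √(300 × 203) = √60900
λ = 0.68·c/f = 0.238 m, so l = λ/4 = 0.0594 m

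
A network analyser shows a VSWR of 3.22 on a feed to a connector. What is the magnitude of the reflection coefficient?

|Γ| = (S − 1)/(S + 1) = (3.22 − 1)/(3.22 + 1) = 2.22/4.22

|Γ| ≈ 0.526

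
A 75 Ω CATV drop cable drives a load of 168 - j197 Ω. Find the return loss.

RL ≈ 3.14 dB

Γ = (93 − j197)/(243 − j197), |Γ| = 0.696
RL = −20·log₁₀|Γ| = −20·log₁₀(0.696)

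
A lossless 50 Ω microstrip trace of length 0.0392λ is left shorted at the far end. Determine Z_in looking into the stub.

Z_in ≈ +j12.6 Ω

βl = 2π × 0.0392 = 14.1°
tan(βl) = 0.251
For a shorted stub, Z_in = jZ_0·tan(βl)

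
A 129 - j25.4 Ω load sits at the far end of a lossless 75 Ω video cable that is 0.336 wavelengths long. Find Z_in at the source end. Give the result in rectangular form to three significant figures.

βl = 2π × 0.336 = 121°
tan(βl) = tan(121°) = -1.67
Z_in = Z_0·(Z_L + jZ_0·tanβl)/(Z_0 + jZ_L·tanβl)
     = 75·(129 − j150)/(32.7 − j215)

Z_in ≈ 58 + j36.2 Ω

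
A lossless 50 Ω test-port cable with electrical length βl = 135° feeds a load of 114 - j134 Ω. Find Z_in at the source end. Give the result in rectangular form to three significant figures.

tan(βl) = tan(135°) = -1
Z_in = Z_0·(Z_L + jZ_0·tanβl)/(Z_0 + jZ_L·tanβl)
     = 50·(114 − j184)/(-84 − j114)

Z_in ≈ 28.4 + j70.9 Ω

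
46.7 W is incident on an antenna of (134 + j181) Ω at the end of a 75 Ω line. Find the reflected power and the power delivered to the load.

|Γ| = |(59 + j181)/(209 + j181)| = 0.689
|Γ|² = 0.474
P_refl = |Γ|²·P_inc = 22.1 W, P_del = (1 − |Γ|²)·P_inc = 24.6 W

P_reflected ≈ 22.1 W; P_delivered ≈ 24.6 W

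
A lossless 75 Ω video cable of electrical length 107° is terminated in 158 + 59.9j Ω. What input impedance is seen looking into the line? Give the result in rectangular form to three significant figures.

tan(βl) = tan(107°) = -3.27
Z_in = Z_0·(Z_L + jZ_0·tanβl)/(Z_0 + jZ_L·tanβl)
     = 75·(158 − j185)/(271 − j517)

Z_in ≈ 30.5 + j6.92 Ω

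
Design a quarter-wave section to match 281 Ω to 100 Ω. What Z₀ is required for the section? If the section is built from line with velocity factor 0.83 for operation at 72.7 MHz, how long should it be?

Z_qwt ≈ 168 Ω; length ≈ 85.6 cm

Z_qwt = √(Z_0·R_L) = √(100 × 281) = √28100
λ = 0.83·c/f = 3.43 m, so l = λ/4 = 0.856 m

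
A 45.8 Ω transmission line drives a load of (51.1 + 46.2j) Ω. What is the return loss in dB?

Γ = (5.3 + j46.2)/(96.9 + j46.2), |Γ| = 0.433
RL = −20·log₁₀|Γ| = −20·log₁₀(0.433)

RL ≈ 7.27 dB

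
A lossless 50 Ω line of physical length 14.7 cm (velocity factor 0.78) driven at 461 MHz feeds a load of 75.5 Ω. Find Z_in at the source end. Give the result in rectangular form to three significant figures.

Z_in ≈ 34.3 + j6.94 Ω

λ = v/f = 0.78·c / 461 MHz = 0.508 m
βl = 2π·l/λ = 2π × 0.29 = 104°
tan(βl) = tan(104°) = -3.94
Z_in = Z_0·(Z_L + jZ_0·tanβl)/(Z_0 + jZ_L·tanβl)
     = 50·(75.5 − j197)/(50 − j297)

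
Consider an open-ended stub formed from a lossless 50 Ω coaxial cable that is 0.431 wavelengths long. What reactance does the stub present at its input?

βl = 2π × 0.431 = 155°
tan(βl) = -0.463
For an open-ended stub, Z_in = −jZ_0·cot(βl) = −jZ_0/tan(βl)

X_in ≈ 108 Ω (inductive)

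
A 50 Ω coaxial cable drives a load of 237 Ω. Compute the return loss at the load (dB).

Γ = (237 − 50)/(237 + 50) = 0.652
RL = −20·log₁₀|Γ| = −20·log₁₀(0.652)

RL ≈ 3.72 dB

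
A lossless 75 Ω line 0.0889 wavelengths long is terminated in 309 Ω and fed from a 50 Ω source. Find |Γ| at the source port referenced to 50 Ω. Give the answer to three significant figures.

βl = 2π × 0.0889 = 32°
tan(βl) = 0.625
Z_in = Z_0·(Z_L + jZ_0·tanβl)/(Z_0 + jZ_L·tanβl) = 56.3 − j98.1 Ω
Γ_s = (Z_in − Z_s)/(Z_in + Z_s) = (6.32 − j98.1)/(106 − j98.1), |Γ_s| = 0.68

|Γ| ≈ 0.68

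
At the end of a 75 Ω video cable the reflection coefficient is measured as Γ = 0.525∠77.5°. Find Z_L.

Z_L ≈ 51.8 + j73.3 Ω

Z_L = Z_0·(1 + Γ)/(1 − Γ) = 75·(1.11 + j0.513)/(0.886 − j0.513)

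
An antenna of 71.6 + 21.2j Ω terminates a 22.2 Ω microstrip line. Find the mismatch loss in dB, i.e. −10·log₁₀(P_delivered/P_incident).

mismatch loss ≈ 1.63 dB

Γ = (49.4 + j21.2)/(93.8 + j21.2), |Γ| = 0.559
|Γ|² = 0.312, so P_del/P_inc = 1 − |Γ|² = 0.688
ML = −10·log₁₀(1 − |Γ|²)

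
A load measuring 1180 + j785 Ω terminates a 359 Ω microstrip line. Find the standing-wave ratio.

Γ = (Z_L − Z_0)/(Z_L + Z_0) = (821 + j785)/(1539 + j785)
|Γ| = 1140/1730 = 0.657
VSWR = (1 + |Γ|)/(1 − |Γ|) = 1.66/0.343

VSWR ≈ 4.84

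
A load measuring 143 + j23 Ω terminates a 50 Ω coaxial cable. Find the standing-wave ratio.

Γ = (Z_L − Z_0)/(Z_L + Z_0) = (93 + j23)/(193 + j23)
|Γ| = 95.8/194 = 0.493
VSWR = (1 + |Γ|)/(1 − |Γ|) = 1.49/0.507

VSWR ≈ 2.94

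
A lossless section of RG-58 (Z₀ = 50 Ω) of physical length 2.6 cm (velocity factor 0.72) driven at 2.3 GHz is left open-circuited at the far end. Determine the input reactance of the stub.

X_in ≈ 8.52 Ω (inductive)

λ = v/f = 0.72·c / 2.3 GHz = 0.0939 m
βl = 2π·l/λ = 2π × 0.277 = 99.7°
tan(βl) = -5.87
For an open-circuited stub, Z_in = −jZ_0·cot(βl) = −jZ_0/tan(βl)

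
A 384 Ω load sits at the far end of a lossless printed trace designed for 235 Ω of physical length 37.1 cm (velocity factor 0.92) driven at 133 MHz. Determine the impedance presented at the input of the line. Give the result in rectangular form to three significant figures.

Z_in ≈ 163 − j64.9 Ω

λ = v/f = 0.92·c / 133 MHz = 2.08 m
βl = 2π·l/λ = 2π × 0.179 = 64.4°
tan(βl) = tan(64.4°) = 2.08
Z_in = Z_0·(Z_L + jZ_0·tanβl)/(Z_0 + jZ_L·tanβl)
     = 235·(384 + j490)/(235 + j800)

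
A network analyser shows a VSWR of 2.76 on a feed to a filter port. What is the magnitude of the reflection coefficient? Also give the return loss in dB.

|Γ| ≈ 0.468; return loss ≈ 6.59 dB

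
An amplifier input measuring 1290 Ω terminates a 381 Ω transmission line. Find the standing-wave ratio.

Γ = (1290 − 381)/(1290 + 381) = 0.544
VSWR = (1 + 0.544)/(1 − 0.544)

VSWR ≈ 3.39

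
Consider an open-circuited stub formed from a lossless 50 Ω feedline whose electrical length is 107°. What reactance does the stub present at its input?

tan(βl) = -3.27
For an open-circuited stub, Z_in = −jZ_0·cot(βl) = −jZ_0/tan(βl)

X_in ≈ 15.3 Ω (inductive)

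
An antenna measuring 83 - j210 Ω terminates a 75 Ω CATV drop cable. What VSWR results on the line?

VSWR ≈ 8.98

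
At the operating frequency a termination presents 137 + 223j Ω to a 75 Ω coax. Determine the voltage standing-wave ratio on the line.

VSWR ≈ 7.07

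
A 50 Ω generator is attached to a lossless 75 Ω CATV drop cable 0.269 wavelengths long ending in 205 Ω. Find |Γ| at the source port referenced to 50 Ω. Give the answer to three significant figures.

|Γ| ≈ 0.301

βl = 2π × 0.269 = 96.8°
tan(βl) = -8.34
Z_in = Z_0·(Z_L + jZ_0·tanβl)/(Z_0 + jZ_L·tanβl) = 27.8 + j7.78 Ω
Γ_s = (Z_in − Z_s)/(Z_in + Z_s) = (-22.2 + j7.78)/(77.8 + j7.78), |Γ_s| = 0.301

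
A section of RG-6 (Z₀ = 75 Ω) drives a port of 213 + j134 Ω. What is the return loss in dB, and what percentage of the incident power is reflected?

Γ = (138 + j134)/(288 + j134), |Γ| = 0.606
RL = −20·log₁₀(0.606) = 4.36 dB
P_refl/P_inc = |Γ|² = 0.367

RL ≈ 4.36 dB; 36.7% of incident power reflected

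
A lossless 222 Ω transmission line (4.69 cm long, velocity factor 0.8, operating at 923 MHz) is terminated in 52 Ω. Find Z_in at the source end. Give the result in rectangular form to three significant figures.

Z_in ≈ 232 + j359 Ω

λ = v/f = 0.8·c / 923 MHz = 0.26 m
βl = 2π·l/λ = 2π × 0.18 = 64.9°
tan(βl) = tan(64.9°) = 2.14
Z_in = Z_0·(Z_L + jZ_0·tanβl)/(Z_0 + jZ_L·tanβl)
     = 222·(52 + j475)/(222 + j111)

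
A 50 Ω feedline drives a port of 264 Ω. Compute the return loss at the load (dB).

Γ = (264 − 50)/(264 + 50) = 0.682
RL = −20·log₁₀|Γ| = −20·log₁₀(0.682)

RL ≈ 3.33 dB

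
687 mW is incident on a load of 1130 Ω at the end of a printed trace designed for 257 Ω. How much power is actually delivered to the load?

Γ = (1130 − 257)/(1130 + 257) = 0.629
|Γ|² = 0.396
P_refl = |Γ|²·P_inc = 272 mW, P_del = (1 − |Γ|²)·P_inc = 415 mW

P_delivered ≈ 415 mW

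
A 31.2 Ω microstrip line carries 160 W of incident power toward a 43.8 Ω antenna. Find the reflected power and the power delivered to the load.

P_reflected ≈ 4.52 W; P_delivered ≈ 155 W

Γ = (43.8 − 31.2)/(43.8 + 31.2) = 0.168
|Γ|² = 0.0282
P_refl = |Γ|²·P_inc = 4.52 W, P_del = (1 − |Γ|²)·P_inc = 155 W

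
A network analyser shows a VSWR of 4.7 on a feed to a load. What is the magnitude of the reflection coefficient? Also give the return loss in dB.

|Γ| = (S − 1)/(S + 1) = (4.7 − 1)/(4.7 + 1) = 3.7/5.7
RL = −20·log₁₀|Γ| = −20·log₁₀(0.649)

|Γ| ≈ 0.649; return loss ≈ 3.75 dB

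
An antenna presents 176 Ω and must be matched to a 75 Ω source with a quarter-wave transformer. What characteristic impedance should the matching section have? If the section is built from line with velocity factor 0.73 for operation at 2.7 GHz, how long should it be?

Z_qwt ≈ 115 Ω; length ≈ 2.03 cm

Z_qwt = √(Z_0·R_L) = √(75 × 176) = √13200
λ = 0.73·c/f = 0.0811 m, so l = λ/4 = 0.0203 m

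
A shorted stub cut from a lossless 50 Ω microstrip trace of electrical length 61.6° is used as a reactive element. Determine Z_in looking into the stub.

tan(βl) = 1.85
For a shorted stub, Z_in = jZ_0·tan(βl)

Z_in ≈ +j92.5 Ω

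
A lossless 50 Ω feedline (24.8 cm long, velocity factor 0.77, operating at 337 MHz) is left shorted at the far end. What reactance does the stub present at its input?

λ = v/f = 0.77·c / 337 MHz = 0.685 m
βl = 2π·l/λ = 2π × 0.362 = 130°
tan(βl) = -1.18
For a shorted stub, Z_in = jZ_0·tan(βl)

X_in ≈ -59.1 Ω (capacitive)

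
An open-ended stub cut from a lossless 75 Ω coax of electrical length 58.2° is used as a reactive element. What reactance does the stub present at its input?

tan(βl) = 1.61
For an open-ended stub, Z_in = −jZ_0·cot(βl) = −jZ_0/tan(βl)

X_in ≈ -46.5 Ω (capacitive)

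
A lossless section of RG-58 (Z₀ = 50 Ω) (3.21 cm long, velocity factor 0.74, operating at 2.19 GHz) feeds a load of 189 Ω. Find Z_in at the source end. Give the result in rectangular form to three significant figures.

λ = v/f = 0.74·c / 2.19 GHz = 0.101 m
βl = 2π·l/λ = 2π × 0.317 = 114°
tan(βl) = tan(114°) = -2.25
Z_in = Z_0·(Z_L + jZ_0·tanβl)/(Z_0 + jZ_L·tanβl)
     = 50·(189 − j112)/(50 − j425)

Z_in ≈ 15.6 + j20.4 Ω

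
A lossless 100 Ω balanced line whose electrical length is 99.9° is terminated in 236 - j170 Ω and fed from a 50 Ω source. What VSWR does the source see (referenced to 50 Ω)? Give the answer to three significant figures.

VSWR ≈ 2.79

tan(βl) = -5.73
Z_in = Z_0·(Z_L + jZ_0·tanβl)/(Z_0 + jZ_L·tanβl) = 30.8 + j37.4 Ω
Γ_s = (Z_in − Z_s)/(Z_in + Z_s) = (-19.2 + j37.4)/(80.8 + j37.4), |Γ_s| = 0.472
VSWR = (1 + |Γ_s|)/(1 − |Γ_s|)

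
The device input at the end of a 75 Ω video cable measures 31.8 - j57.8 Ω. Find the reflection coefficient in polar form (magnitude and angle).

Γ = (Z_L − Z_0)/(Z_L + Z_0) = (-43.2 − j57.8)/(106.8 − j57.8)
|Γ| = 72.2/121 = 0.594

Γ ≈ 0.594 ∠ -98.4°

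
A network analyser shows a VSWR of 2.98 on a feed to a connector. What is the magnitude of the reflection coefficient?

|Γ| = (S − 1)/(S + 1) = (2.98 − 1)/(2.98 + 1) = 1.98/3.98

|Γ| ≈ 0.497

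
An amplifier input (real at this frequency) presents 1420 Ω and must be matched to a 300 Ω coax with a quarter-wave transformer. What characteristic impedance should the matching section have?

Z_qwt = √(Z_0·R_L) = √(300 × 1420) = √426000

Z_qwt ≈ 653 Ω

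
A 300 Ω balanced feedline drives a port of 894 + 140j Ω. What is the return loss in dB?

RL ≈ 5.89 dB

Γ = (594 + j140)/(1194 + j140), |Γ| = 0.508
RL = −20·log₁₀|Γ| = −20·log₁₀(0.508)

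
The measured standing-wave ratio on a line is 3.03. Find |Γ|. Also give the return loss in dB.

|Γ| = (S − 1)/(S + 1) = (3.03 − 1)/(3.03 + 1) = 2.03/4.03
RL = −20·log₁₀|Γ| = −20·log₁₀(0.504)

|Γ| ≈ 0.504; return loss ≈ 5.96 dB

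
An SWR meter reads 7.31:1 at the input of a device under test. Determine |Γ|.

|Γ| = (S − 1)/(S + 1) = (7.31 − 1)/(7.31 + 1) = 6.31/8.31

|Γ| ≈ 0.759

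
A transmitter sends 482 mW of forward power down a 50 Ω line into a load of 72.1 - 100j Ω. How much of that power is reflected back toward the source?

|Γ| = |(22.1 − j100)/(122.1 − j100)| = 0.649
|Γ|² = 0.421
P_refl = |Γ|²·P_inc = 203 mW, P_del = (1 − |Γ|²)·P_inc = 279 mW

P_reflected ≈ 203 mW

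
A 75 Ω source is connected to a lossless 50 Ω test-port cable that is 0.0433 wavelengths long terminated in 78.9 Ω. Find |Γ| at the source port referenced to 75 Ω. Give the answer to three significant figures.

βl = 2π × 0.0433 = 15.6°
tan(βl) = 0.279
Z_in = Z_0·(Z_L + jZ_0·tanβl)/(Z_0 + jZ_L·tanβl) = 71.2 − j17.4 Ω
Γ_s = (Z_in − Z_s)/(Z_in + Z_s) = (-3.76 − j17.4)/(146 − j17.4), |Γ_s| = 0.121

|Γ| ≈ 0.121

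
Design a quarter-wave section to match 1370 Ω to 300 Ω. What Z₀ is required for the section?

Z_qwt = √(Z_0·R_L) = √(300 × 1370) = √411000

Z_qwt ≈ 641 Ω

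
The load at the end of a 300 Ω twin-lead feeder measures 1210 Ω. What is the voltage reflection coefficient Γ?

Γ = 0.603

Γ = (Z_L − Z_0)/(Z_L + Z_0) = (1210 − 300)/(1210 + 300) = 910/1510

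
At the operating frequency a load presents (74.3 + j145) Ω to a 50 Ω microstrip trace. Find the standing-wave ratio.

VSWR ≈ 7.69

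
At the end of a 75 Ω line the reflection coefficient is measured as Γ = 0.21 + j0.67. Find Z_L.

Z_L ≈ 35.4 + j93.7 Ω

Z_L = Z_0·(1 + Γ)/(1 − Γ) = 75·(1.21 + j0.67)/(0.79 − j0.67)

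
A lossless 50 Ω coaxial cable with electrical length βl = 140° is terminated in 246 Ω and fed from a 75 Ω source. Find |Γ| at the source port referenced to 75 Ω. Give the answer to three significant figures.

|Γ| ≈ 0.667

tan(βl) = -0.839
Z_in = Z_0·(Z_L + jZ_0·tanβl)/(Z_0 + jZ_L·tanβl) = 23.2 + j54 Ω
Γ_s = (Z_in − Z_s)/(Z_in + Z_s) = (-51.8 + j54)/(98.2 + j54), |Γ_s| = 0.667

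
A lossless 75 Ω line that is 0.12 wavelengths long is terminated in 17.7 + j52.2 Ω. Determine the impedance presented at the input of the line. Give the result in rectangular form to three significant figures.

βl = 2π × 0.12 = 43.2°
tan(βl) = tan(43.2°) = 0.939
Z_in = Z_0·(Z_L + jZ_0·tanβl)/(Z_0 + jZ_L·tanβl)
     = 75·(17.7 + j123)/(26 + j16.6)

Z_in ≈ 197 + j228 Ω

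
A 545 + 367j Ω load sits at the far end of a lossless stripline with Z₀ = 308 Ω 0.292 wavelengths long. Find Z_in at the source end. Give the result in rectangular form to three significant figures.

Z_in ≈ 111 − j8.49 Ω

βl = 2π × 0.292 = 105°
tan(βl) = tan(105°) = -3.7
Z_in = Z_0·(Z_L + jZ_0·tanβl)/(Z_0 + jZ_L·tanβl)
     = 308·(545 − j773)/(1670 − j2020)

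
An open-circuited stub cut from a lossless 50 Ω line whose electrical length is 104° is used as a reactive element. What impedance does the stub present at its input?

tan(βl) = -4.01
For an open-circuited stub, Z_in = −jZ_0·cot(βl) = −jZ_0/tan(βl)

Z_in ≈ +j12.5 Ω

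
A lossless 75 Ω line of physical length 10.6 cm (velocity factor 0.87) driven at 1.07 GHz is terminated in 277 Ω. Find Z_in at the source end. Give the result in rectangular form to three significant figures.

Z_in ≈ 91.7 + j115 Ω

λ = v/f = 0.87·c / 1.07 GHz = 0.244 m
βl = 2π·l/λ = 2π × 0.435 = 156°
tan(βl) = tan(156°) = -0.436
Z_in = Z_0·(Z_L + jZ_0·tanβl)/(Z_0 + jZ_L·tanβl)
     = 75·(277 − j32.7)/(75 − j121)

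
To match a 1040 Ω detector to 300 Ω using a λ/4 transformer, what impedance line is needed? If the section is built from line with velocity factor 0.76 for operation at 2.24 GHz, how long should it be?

Z_qwt = √(Z_0·R_L) = √(300 × 1040) = √312000
λ = 0.76·c/f = 0.102 m, so l = λ/4 = 0.0254 m

Z_qwt ≈ 559 Ω; length ≈ 2.54 cm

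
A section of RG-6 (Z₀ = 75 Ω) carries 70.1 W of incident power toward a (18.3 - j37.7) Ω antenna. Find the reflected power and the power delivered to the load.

P_reflected ≈ 32.1 W; P_delivered ≈ 38 W

|Γ| = |(-56.7 − j37.7)/(93.3 − j37.7)| = 0.677
|Γ|² = 0.458
P_refl = |Γ|²·P_inc = 32.1 W, P_del = (1 − |Γ|²)·P_inc = 38 W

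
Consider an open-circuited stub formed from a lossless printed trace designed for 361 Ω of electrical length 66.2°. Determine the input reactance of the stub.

tan(βl) = 2.27
For an open-circuited stub, Z_in = −jZ_0·cot(βl) = −jZ_0/tan(βl)

X_in ≈ -159 Ω (capacitive)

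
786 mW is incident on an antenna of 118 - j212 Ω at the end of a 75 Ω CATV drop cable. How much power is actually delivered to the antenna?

|Γ| = |(43 − j212)/(193 − j212)| = 0.755
|Γ|² = 0.569
P_refl = |Γ|²·P_inc = 447 mW, P_del = (1 − |Γ|²)·P_inc = 339 mW

P_delivered ≈ 339 mW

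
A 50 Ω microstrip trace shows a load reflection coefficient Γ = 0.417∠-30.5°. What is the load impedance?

Z_L = Z_0·(1 + Γ)/(1 − Γ) = 50·(1.36 − j0.212)/(0.641 + j0.212)

Z_L ≈ 90.7 − j46.5 Ω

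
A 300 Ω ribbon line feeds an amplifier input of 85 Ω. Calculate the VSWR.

Γ = (85 − 300)/(85 + 300) = -0.558
VSWR = (1 + 0.558)/(1 − 0.558)

VSWR ≈ 3.53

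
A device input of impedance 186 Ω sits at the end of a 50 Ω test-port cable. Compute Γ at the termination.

Γ = 0.576

Γ = (Z_L − Z_0)/(Z_L + Z_0) = (186 − 50)/(186 + 50) = 136/236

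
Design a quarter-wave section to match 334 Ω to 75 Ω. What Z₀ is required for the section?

Z_qwt ≈ 158 Ω

Z_qwt = √(Z_0·R_L) = √(75 × 334) = √25050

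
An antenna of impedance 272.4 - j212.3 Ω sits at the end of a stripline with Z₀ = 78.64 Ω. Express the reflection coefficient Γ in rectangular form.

Γ = (Z_L − Z_0)/(Z_L + Z_0) = (193.8 − j212.3)/(351 − j212.3)

Γ ≈ 0.672 − j0.198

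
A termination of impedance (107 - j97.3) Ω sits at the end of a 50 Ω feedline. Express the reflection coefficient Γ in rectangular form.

Γ ≈ 0.54 − j0.285

Γ = (Z_L − Z_0)/(Z_L + Z_0) = (57 − j97.3)/(157 − j97.3)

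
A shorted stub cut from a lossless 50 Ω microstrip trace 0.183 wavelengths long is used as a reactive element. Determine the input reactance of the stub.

X_in ≈ 112 Ω (inductive)

βl = 2π × 0.183 = 65.9°
tan(βl) = 2.23
For a shorted stub, Z_in = jZ_0·tan(βl)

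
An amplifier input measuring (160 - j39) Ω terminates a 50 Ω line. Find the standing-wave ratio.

VSWR ≈ 3.41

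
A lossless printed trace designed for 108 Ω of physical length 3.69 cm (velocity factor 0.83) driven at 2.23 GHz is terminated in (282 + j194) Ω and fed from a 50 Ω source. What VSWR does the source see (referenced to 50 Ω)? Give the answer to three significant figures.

VSWR ≈ 2.62

λ = v/f = 0.83·c / 2.23 GHz = 0.112 m
βl = 2π·l/λ = 2π × 0.33 = 119°
tan(βl) = -1.81
Z_in = Z_0·(Z_L + jZ_0·tanβl)/(Z_0 + jZ_L·tanβl) = 29.9 + j32.9 Ω
Γ_s = (Z_in − Z_s)/(Z_in + Z_s) = (-20.1 + j32.9)/(79.9 + j32.9), |Γ_s| = 0.447
VSWR = (1 + |Γ_s|)/(1 − |Γ_s|)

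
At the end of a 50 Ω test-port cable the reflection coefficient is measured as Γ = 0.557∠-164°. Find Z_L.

Z_L = Z_0·(1 + Γ)/(1 − Γ) = 50·(0.465 − j0.154)/(1.54 + j0.154)

Z_L ≈ 14.5 − j6.45 Ω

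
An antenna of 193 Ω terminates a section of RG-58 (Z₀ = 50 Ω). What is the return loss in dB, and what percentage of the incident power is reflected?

Γ = (193 − 50)/(193 + 50) = 0.588
RL = −20·log₁₀(0.588) = 4.61 dB
P_refl/P_inc = |Γ|² = 0.346

RL ≈ 4.61 dB; 34.6% of incident power reflected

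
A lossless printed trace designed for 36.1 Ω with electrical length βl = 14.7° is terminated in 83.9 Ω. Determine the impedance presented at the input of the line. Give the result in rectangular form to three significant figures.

Z_in ≈ 65.4 − j30.4 Ω

tan(βl) = tan(14.7°) = 0.262
Z_in = Z_0·(Z_L + jZ_0·tanβl)/(Z_0 + jZ_L·tanβl)
     = 36.1·(83.9 + j9.47)/(36.1 + j22)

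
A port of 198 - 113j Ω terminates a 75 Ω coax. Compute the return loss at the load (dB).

RL ≈ 4.95 dB

Γ = (123 − j113)/(273 − j113), |Γ| = 0.565
RL = −20·log₁₀|Γ| = −20·log₁₀(0.565)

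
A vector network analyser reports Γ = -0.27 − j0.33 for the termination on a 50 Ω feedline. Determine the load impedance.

Z_L ≈ 23.8 − j19.2 Ω

Z_L = Z_0·(1 + Γ)/(1 − Γ) = 50·(0.73 − j0.33)/(1.27 + j0.33)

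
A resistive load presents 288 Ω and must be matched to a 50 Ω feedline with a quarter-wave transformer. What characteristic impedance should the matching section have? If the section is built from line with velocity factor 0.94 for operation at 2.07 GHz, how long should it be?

Z_qwt = √(Z_0·R_L) = √(50 × 288) = √14400
λ = 0.94·c/f = 0.136 m, so l = λ/4 = 0.0341 m

Z_qwt ≈ 120 Ω; length ≈ 3.41 cm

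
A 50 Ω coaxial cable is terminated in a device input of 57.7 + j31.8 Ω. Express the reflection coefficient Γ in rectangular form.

Γ ≈ 0.146 + j0.252

Γ = (Z_L − Z_0)/(Z_L + Z_0) = (7.7 + j31.8)/(107.7 + j31.8)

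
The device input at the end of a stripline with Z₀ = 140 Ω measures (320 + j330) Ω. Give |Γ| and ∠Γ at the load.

Γ ≈ 0.664 ∠ 25.7°

Γ = (Z_L − Z_0)/(Z_L + Z_0) = (180 + j330)/(460 + j330)
|Γ| = 376/566 = 0.664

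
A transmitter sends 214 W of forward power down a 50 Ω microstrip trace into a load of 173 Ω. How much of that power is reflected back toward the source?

Γ = (173 − 50)/(173 + 50) = 0.552
|Γ|² = 0.304
P_refl = |Γ|²·P_inc = 65.1 W, P_del = (1 − |Γ|²)·P_inc = 149 W

P_reflected ≈ 65.1 W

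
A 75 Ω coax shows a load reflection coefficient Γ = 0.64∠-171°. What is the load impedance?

Z_L = Z_0·(1 + Γ)/(1 − Γ) = 75·(0.368 − j0.1)/(1.63 + j0.1)

Z_L ≈ 16.6 − j5.62 Ω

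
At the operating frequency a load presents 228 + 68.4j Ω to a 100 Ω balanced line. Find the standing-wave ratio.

VSWR ≈ 2.53

Γ = (Z_L − Z_0)/(Z_L + Z_0) = (128 + j68.4)/(328 + j68.4)
|Γ| = 145/335 = 0.433
VSWR = (1 + |Γ|)/(1 − |Γ|) = 1.43/0.567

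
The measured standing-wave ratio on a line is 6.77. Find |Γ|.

|Γ| = (S − 1)/(S + 1) = (6.77 − 1)/(6.77 + 1) = 5.77/7.77

|Γ| ≈ 0.743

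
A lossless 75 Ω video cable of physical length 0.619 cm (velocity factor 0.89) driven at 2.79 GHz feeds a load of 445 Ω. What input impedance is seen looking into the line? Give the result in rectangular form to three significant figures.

Z_in ≈ 70.1 − j147 Ω

λ = v/f = 0.89·c / 2.79 GHz = 0.0957 m
βl = 2π·l/λ = 2π × 0.0647 = 23.3°
tan(βl) = tan(23.3°) = 0.43
Z_in = Z_0·(Z_L + jZ_0·tanβl)/(Z_0 + jZ_L·tanβl)
     = 75·(445 + j32.3)/(75 + j192)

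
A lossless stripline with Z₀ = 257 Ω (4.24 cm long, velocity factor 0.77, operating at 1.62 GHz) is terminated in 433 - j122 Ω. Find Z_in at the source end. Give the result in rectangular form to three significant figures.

λ = v/f = 0.77·c / 1.62 GHz = 0.143 m
βl = 2π·l/λ = 2π × 0.297 = 107°
tan(βl) = tan(107°) = -3.26
Z_in = Z_0·(Z_L + jZ_0·tanβl)/(Z_0 + jZ_L·tanβl)
     = 257·(433 − j960)/(-141 − j1410)

Z_in ≈ 165 + j95.3 Ω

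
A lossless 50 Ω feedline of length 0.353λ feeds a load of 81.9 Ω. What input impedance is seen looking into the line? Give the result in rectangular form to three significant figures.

βl = 2π × 0.353 = 127°
tan(βl) = tan(127°) = -1.32
Z_in = Z_0·(Z_L + jZ_0·tanβl)/(Z_0 + jZ_L·tanβl)
     = 50·(81.9 − j66.2)/(50 − j108)

Z_in ≈ 39.5 + j19.5 Ω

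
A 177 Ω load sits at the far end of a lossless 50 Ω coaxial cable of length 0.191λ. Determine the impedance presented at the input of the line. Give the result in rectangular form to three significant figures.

βl = 2π × 0.191 = 68.8°
tan(βl) = tan(68.8°) = 2.57
Z_in = Z_0·(Z_L + jZ_0·tanβl)/(Z_0 + jZ_L·tanβl)
     = 50·(177 + j129)/(50 + j455)

Z_in ≈ 16.1 − j17.7 Ω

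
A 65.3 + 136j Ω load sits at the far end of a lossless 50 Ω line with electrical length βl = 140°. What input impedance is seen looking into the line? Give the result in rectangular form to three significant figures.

Z_in ≈ 9.29 + j31.8 Ω

tan(βl) = tan(140°) = -0.839
Z_in = Z_0·(Z_L + jZ_0·tanβl)/(Z_0 + jZ_L·tanβl)
     = 50·(65.3 + j94)/(164 − j54.8)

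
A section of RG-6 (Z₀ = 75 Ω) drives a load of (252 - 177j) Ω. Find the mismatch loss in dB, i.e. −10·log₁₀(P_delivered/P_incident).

mismatch loss ≈ 2.62 dB

Γ = (177 − j177)/(327 − j177), |Γ| = 0.673
|Γ|² = 0.453, so P_del/P_inc = 1 − |Γ|² = 0.547
ML = −10·log₁₀(1 − |Γ|²)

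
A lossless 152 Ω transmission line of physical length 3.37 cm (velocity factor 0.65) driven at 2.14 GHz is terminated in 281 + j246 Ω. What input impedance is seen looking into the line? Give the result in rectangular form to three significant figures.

Z_in ≈ 53.1 + j69.1 Ω

λ = v/f = 0.65·c / 2.14 GHz = 0.0911 m
βl = 2π·l/λ = 2π × 0.37 = 133°
tan(βl) = tan(133°) = -1.07
Z_in = Z_0·(Z_L + jZ_0·tanβl)/(Z_0 + jZ_L·tanβl)
     = 152·(281 + j83.8)/(415 − j300)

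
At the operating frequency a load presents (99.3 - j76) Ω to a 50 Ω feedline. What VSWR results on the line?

Γ = (Z_L − Z_0)/(Z_L + Z_0) = (49.3 − j76)/(149.3 − j76)
|Γ| = 90.6/168 = 0.541
VSWR = (1 + |Γ|)/(1 − |Γ|) = 1.54/0.459

VSWR ≈ 3.35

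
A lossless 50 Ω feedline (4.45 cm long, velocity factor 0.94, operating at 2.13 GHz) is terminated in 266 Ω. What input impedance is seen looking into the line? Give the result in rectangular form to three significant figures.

Z_in ≈ 12.6 + j28.6 Ω

λ = v/f = 0.94·c / 2.13 GHz = 0.132 m
βl = 2π·l/λ = 2π × 0.336 = 121°
tan(βl) = tan(121°) = -1.66
Z_in = Z_0·(Z_L + jZ_0·tanβl)/(Z_0 + jZ_L·tanβl)
     = 50·(266 − j83.2)/(50 − j443)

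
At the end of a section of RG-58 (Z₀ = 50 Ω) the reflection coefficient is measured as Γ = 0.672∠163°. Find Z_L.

Z_L = Z_0·(1 + Γ)/(1 − Γ) = 50·(0.357 + j0.196)/(1.64 − j0.196)

Z_L ≈ 10 + j7.18 Ω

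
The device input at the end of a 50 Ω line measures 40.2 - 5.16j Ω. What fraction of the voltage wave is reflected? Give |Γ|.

|Γ| ≈ 0.123

Γ = (Z_L − Z_0)/(Z_L + Z_0) = (-9.8 − j5.16)/(90.2 − j5.16)
|Γ| = 11.1/90.3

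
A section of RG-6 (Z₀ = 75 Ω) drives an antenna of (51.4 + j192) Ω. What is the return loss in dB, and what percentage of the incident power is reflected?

Γ = (-23.6 + j192)/(126.4 + j192), |Γ| = 0.842
RL = −20·log₁₀(0.842) = 1.5 dB
P_refl/P_inc = |Γ|² = 0.708

RL ≈ 1.5 dB; 70.8% of incident power reflected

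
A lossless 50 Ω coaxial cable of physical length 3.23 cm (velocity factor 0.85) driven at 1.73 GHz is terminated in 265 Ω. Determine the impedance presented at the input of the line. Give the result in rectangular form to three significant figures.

λ = v/f = 0.85·c / 1.73 GHz = 0.147 m
βl = 2π·l/λ = 2π × 0.219 = 78.9°
tan(βl) = tan(78.9°) = 5.09
Z_in = Z_0·(Z_L + jZ_0·tanβl)/(Z_0 + jZ_L·tanβl)
     = 50·(265 + j255)/(50 + j1350)

Z_in ≈ 9.78 − j9.46 Ω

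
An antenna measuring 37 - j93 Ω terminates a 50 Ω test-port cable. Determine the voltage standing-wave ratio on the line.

Γ = (Z_L − Z_0)/(Z_L + Z_0) = (-13 − j93)/(87 − j93)
|Γ| = 93.9/127 = 0.737
VSWR = (1 + |Γ|)/(1 − |Γ|) = 1.74/0.263

VSWR ≈ 6.62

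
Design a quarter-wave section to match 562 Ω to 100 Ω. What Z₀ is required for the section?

Z_qwt = √(Z_0·R_L) = √(100 × 562) = √56200

Z_qwt ≈ 237 Ω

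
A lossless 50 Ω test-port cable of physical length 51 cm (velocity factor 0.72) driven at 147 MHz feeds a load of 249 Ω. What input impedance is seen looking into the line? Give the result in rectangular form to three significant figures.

Z_in ≈ 14.7 + j32.9 Ω

λ = v/f = 0.72·c / 147 MHz = 1.47 m
βl = 2π·l/λ = 2π × 0.347 = 125°
tan(βl) = tan(125°) = -1.43
Z_in = Z_0·(Z_L + jZ_0·tanβl)/(Z_0 + jZ_L·tanβl)
     = 50·(249 − j71.5)/(50 − j356)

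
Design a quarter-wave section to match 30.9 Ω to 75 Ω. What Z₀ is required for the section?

Z_qwt = √(Z_0·R_L) = √(75 × 30.9) = √2318

Z_qwt ≈ 48.1 Ω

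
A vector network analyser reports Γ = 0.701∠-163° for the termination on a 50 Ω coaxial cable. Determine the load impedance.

Z_L ≈ 8.98 − j7.24 Ω

Z_L = Z_0·(1 + Γ)/(1 − Γ) = 50·(0.33 − j0.205)/(1.67 + j0.205)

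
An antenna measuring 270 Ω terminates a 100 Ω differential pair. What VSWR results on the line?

VSWR ≈ 2.7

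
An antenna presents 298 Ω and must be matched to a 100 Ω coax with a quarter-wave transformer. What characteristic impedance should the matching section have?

Z_qwt ≈ 173 Ω

Z_qwt = √(Z_0·R_L) = √(100 × 298) = √29800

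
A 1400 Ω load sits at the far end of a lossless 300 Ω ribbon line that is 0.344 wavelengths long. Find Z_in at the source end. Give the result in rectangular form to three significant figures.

βl = 2π × 0.344 = 124°
tan(βl) = tan(124°) = -1.49
Z_in = Z_0·(Z_L + jZ_0·tanβl)/(Z_0 + jZ_L·tanβl)
     = 300·(1400 − j447)/(300 − j2090)

Z_in ≈ 91.3 + j188 Ω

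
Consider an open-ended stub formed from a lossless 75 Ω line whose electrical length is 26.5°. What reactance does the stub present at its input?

tan(βl) = 0.499
For an open-ended stub, Z_in = −jZ_0·cot(βl) = −jZ_0/tan(βl)

X_in ≈ -150 Ω (capacitive)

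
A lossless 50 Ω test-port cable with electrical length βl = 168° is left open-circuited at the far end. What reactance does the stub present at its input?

tan(βl) = -0.213
For an open-circuited stub, Z_in = −jZ_0·cot(βl) = −jZ_0/tan(βl)

X_in ≈ 235 Ω (inductive)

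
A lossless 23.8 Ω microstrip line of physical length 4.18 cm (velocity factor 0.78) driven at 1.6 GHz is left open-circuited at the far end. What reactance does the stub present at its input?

λ = v/f = 0.78·c / 1.6 GHz = 0.146 m
βl = 2π·l/λ = 2π × 0.286 = 103°
tan(βl) = -4.37
For an open-circuited stub, Z_in = −jZ_0·cot(βl) = −jZ_0/tan(βl)

X_in ≈ 5.45 Ω (inductive)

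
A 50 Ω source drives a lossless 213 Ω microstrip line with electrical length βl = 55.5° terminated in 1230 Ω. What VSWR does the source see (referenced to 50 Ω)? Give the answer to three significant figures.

VSWR ≈ 9.22

tan(βl) = 1.46
Z_in = Z_0·(Z_L + jZ_0·tanβl)/(Z_0 + jZ_L·tanβl) = 53.5 − j140 Ω
Γ_s = (Z_in − Z_s)/(Z_in + Z_s) = (3.55 − j140)/(104 − j140), |Γ_s| = 0.804
VSWR = (1 + |Γ_s|)/(1 − |Γ_s|)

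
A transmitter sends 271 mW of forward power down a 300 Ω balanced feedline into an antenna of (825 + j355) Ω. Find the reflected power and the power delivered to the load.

P_reflected ≈ 78.2 mW; P_delivered ≈ 193 mW

|Γ| = |(525 + j355)/(1125 + j355)| = 0.537
|Γ|² = 0.289
P_refl = |Γ|²·P_inc = 78.2 mW, P_del = (1 − |Γ|²)·P_inc = 193 mW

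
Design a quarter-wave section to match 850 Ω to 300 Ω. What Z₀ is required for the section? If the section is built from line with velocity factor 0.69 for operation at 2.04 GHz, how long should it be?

Z_qwt ≈ 505 Ω; length ≈ 2.54 cm

Z_qwt = √(Z_0·R_L) = √(300 × 850) = √255000
λ = 0.69·c/f = 0.101 m, so l = λ/4 = 0.0254 m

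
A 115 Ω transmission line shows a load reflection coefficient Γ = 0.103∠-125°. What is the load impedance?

Z_L = Z_0·(1 + Γ)/(1 − Γ) = 115·(0.941 − j0.0844)/(1.06 + j0.0844)

Z_L ≈ 101 − j17.2 Ω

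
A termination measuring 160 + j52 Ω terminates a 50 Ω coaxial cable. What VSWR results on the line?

Γ = (Z_L − Z_0)/(Z_L + Z_0) = (110 + j52)/(210 + j52)
|Γ| = 122/216 = 0.562
VSWR = (1 + |Γ|)/(1 − |Γ|) = 1.56/0.438

VSWR ≈ 3.57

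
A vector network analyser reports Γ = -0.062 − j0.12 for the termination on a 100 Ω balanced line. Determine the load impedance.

Z_L ≈ 85.9 − j21 Ω

Z_L = Z_0·(1 + Γ)/(1 − Γ) = 100·(0.938 − j0.12)/(1.06 + j0.12)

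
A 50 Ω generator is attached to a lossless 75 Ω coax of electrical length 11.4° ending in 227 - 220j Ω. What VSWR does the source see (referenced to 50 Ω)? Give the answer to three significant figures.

tan(βl) = 0.202
Z_in = Z_0·(Z_L + jZ_0·tanβl)/(Z_0 + jZ_L·tanβl) = 81.3 − j160 Ω
Γ_s = (Z_in − Z_s)/(Z_in + Z_s) = (31.3 − j160)/(131 − j160), |Γ_s| = 0.788
VSWR = (1 + |Γ_s|)/(1 − |Γ_s|)

VSWR ≈ 8.41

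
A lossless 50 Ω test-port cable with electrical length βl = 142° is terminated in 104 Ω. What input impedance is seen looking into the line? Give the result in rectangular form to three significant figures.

tan(βl) = tan(142°) = -0.781
Z_in = Z_0·(Z_L + jZ_0·tanβl)/(Z_0 + jZ_L·tanβl)
     = 50·(104 − j39.1)/(50 − j81.3)

Z_in ≈ 46 + j35.7 Ω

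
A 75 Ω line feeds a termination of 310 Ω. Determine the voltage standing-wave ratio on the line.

For a purely resistive load, VSWR = R_L/Z_0 or Z_0/R_L (whichever > 1) = 310/75

VSWR ≈ 4.13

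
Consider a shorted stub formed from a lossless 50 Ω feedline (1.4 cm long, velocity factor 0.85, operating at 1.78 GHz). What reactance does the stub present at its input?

λ = v/f = 0.85·c / 1.78 GHz = 0.143 m
βl = 2π·l/λ = 2π × 0.0977 = 35.2°
tan(βl) = 0.705
For a shorted stub, Z_in = jZ_0·tan(βl)

X_in ≈ 35.2 Ω (inductive)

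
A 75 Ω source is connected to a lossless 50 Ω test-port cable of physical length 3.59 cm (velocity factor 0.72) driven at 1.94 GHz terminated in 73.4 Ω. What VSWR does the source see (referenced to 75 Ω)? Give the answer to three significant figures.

VSWR ≈ 2.04

λ = v/f = 0.72·c / 1.94 GHz = 0.111 m
βl = 2π·l/λ = 2π × 0.322 = 116°
tan(βl) = -2.04
Z_in = Z_0·(Z_L + jZ_0·tanβl)/(Z_0 + jZ_L·tanβl) = 38 + j11.8 Ω
Γ_s = (Z_in − Z_s)/(Z_in + Z_s) = (-37 + j11.8)/(113 + j11.8), |Γ_s| = 0.342
VSWR = (1 + |Γ_s|)/(1 − |Γ_s|)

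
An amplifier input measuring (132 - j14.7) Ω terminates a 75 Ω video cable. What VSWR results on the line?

Γ = (Z_L − Z_0)/(Z_L + Z_0) = (57 − j14.7)/(207 − j14.7)
|Γ| = 58.9/208 = 0.284
VSWR = (1 + |Γ|)/(1 − |Γ|) = 1.28/0.716

VSWR ≈ 1.79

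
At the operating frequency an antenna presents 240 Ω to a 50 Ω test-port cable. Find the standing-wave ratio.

VSWR ≈ 4.8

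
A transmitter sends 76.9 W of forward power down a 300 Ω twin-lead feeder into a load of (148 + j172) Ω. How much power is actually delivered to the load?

P_delivered ≈ 59.3 W

|Γ| = |(-152 + j172)/(448 + j172)| = 0.478
|Γ|² = 0.229
P_refl = |Γ|²·P_inc = 17.6 W, P_del = (1 − |Γ|²)·P_inc = 59.3 W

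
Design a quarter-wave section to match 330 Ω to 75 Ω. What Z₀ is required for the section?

Z_qwt = √(Z_0·R_L) = √(75 × 330) = √24750

Z_qwt ≈ 157 Ω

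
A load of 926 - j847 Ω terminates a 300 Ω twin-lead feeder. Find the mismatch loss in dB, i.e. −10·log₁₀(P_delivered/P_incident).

Γ = (626 − j847)/(1226 − j847), |Γ| = 0.707
|Γ|² = 0.5, so P_del/P_inc = 1 − |Γ|² = 0.5
ML = −10·log₁₀(1 − |Γ|²)

mismatch loss ≈ 3.01 dB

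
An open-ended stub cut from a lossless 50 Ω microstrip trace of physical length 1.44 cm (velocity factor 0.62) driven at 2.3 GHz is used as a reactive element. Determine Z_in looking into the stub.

λ = v/f = 0.62·c / 2.3 GHz = 0.0809 m
βl = 2π·l/λ = 2π × 0.178 = 64.1°
tan(βl) = 2.06
For an open-ended stub, Z_in = −jZ_0·cot(βl) = −jZ_0/tan(βl)

Z_in ≈ −j24.3 Ω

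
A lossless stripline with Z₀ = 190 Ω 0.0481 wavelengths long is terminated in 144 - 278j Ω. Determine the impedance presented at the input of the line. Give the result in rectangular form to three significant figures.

βl = 2π × 0.0481 = 17.3°
tan(βl) = tan(17.3°) = 0.312
Z_in = Z_0·(Z_L + jZ_0·tanβl)/(Z_0 + jZ_L·tanβl)
     = 190·(144 − j219)/(277 + j44.9)

Z_in ≈ 72.6 − j162 Ω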